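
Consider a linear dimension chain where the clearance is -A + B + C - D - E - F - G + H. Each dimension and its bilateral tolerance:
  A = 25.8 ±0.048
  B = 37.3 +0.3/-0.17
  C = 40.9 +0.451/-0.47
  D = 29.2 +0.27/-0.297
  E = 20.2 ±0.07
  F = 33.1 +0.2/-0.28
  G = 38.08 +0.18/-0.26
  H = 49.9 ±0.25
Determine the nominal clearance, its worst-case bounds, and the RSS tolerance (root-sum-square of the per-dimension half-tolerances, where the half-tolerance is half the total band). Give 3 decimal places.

nominal=-18.280 wc=[-19.938,-16.324] rss=0.723

Stack each dimension's contribution:
  -A: nom -25.800 → Σnom=-25.800; wc +0.048/-0.048 → slack +0.048/-0.048; half-tol=0.048, Σhalf²=0.002304
  +B: nom +37.300 → Σnom=11.500; wc +0.300/-0.170 → slack +0.348/-0.218; half-tol=0.235, Σhalf²=0.057529
  +C: nom +40.900 → Σnom=52.400; wc +0.451/-0.470 → slack +0.799/-0.688; half-tol=0.461, Σhalf²=0.269589
  -D: nom -29.200 → Σnom=23.200; wc +0.297/-0.270 → slack +1.096/-0.958; half-tol=0.283, Σhalf²=0.349961
  -E: nom -20.200 → Σnom=3.000; wc +0.070/-0.070 → slack +1.166/-1.028; half-tol=0.070, Σhalf²=0.354861
  -F: nom -33.100 → Σnom=-30.100; wc +0.280/-0.200 → slack +1.446/-1.228; half-tol=0.240, Σhalf²=0.412462
  -G: nom -38.080 → Σnom=-68.180; wc +0.260/-0.180 → slack +1.706/-1.408; half-tol=0.220, Σhalf²=0.460862
  +H: nom +49.900 → Σnom=-18.280; wc +0.250/-0.250 → slack +1.956/-1.658; half-tol=0.250, Σhalf²=0.523362
Nominal = -18.280. Worst-case = [-18.280 - 1.658, -18.280 + 1.956] = [-19.938, -16.324]. RSS = √0.523362 = 0.723.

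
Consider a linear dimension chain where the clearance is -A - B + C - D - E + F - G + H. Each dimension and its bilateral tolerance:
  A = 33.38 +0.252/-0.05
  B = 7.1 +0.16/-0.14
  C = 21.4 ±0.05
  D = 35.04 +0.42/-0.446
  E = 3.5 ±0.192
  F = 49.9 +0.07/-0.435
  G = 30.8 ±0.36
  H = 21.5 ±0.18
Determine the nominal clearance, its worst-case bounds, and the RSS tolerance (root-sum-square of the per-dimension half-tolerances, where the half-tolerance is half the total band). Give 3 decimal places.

nominal=-17.020 wc=[-19.069,-15.532] rss=0.706

Stack each dimension's contribution:
  -A: nom -33.380 → Σnom=-33.380; wc +0.050/-0.252 → slack +0.050/-0.252; half-tol=0.151, Σhalf²=0.022801
  -B: nom -7.100 → Σnom=-40.480; wc +0.140/-0.160 → slack +0.190/-0.412; half-tol=0.150, Σhalf²=0.045301
  +C: nom +21.400 → Σnom=-19.080; wc +0.050/-0.050 → slack +0.240/-0.462; half-tol=0.050, Σhalf²=0.047801
  -D: nom -35.040 → Σnom=-54.120; wc +0.446/-0.420 → slack +0.686/-0.882; half-tol=0.433, Σhalf²=0.235290
  -E: nom -3.500 → Σnom=-57.620; wc +0.192/-0.192 → slack +0.878/-1.074; half-tol=0.192, Σhalf²=0.272154
  +F: nom +49.900 → Σnom=-7.720; wc +0.070/-0.435 → slack +0.948/-1.509; half-tol=0.253, Σhalf²=0.335910
  -G: nom -30.800 → Σnom=-38.520; wc +0.360/-0.360 → slack +1.308/-1.869; half-tol=0.360, Σhalf²=0.465510
  +H: nom +21.500 → Σnom=-17.020; wc +0.180/-0.180 → slack +1.488/-2.049; half-tol=0.180, Σhalf²=0.497910
Nominal = -17.020. Worst-case = [-17.020 - 2.049, -17.020 + 1.488] = [-19.069, -15.532]. RSS = √0.497910 = 0.706.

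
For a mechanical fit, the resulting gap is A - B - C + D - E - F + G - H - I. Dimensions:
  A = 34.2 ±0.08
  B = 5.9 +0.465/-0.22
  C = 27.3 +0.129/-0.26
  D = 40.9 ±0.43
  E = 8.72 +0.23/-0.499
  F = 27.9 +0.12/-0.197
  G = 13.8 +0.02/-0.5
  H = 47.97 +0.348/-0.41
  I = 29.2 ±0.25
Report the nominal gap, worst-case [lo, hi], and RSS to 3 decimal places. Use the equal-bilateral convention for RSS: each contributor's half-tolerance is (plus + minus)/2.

Stack each dimension's contribution:
  +A: nom +34.200 → Σnom=34.200; wc +0.080/-0.080 → slack +0.080/-0.080; half-tol=0.080, Σhalf²=0.006400
  -B: nom -5.900 → Σnom=28.300; wc +0.220/-0.465 → slack +0.300/-0.545; half-tol=0.343, Σhalf²=0.123706
  -C: nom -27.300 → Σnom=1.000; wc +0.260/-0.129 → slack +0.560/-0.674; half-tol=0.195, Σhalf²=0.161537
  +D: nom +40.900 → Σnom=41.900; wc +0.430/-0.430 → slack +0.990/-1.104; half-tol=0.430, Σhalf²=0.346437
  -E: nom -8.720 → Σnom=33.180; wc +0.499/-0.230 → slack +1.489/-1.334; half-tol=0.364, Σhalf²=0.479297
  -F: nom -27.900 → Σnom=5.280; wc +0.197/-0.120 → slack +1.686/-1.454; half-tol=0.159, Σhalf²=0.504419
  +G: nom +13.800 → Σnom=19.080; wc +0.020/-0.500 → slack +1.706/-1.954; half-tol=0.260, Σhalf²=0.572019
  -H: nom -47.970 → Σnom=-28.890; wc +0.410/-0.348 → slack +2.116/-2.302; half-tol=0.379, Σhalf²=0.715660
  -I: nom -29.200 → Σnom=-58.090; wc +0.250/-0.250 → slack +2.366/-2.552; half-tol=0.250, Σhalf²=0.778160
Nominal = -58.090. Worst-case = [-58.090 - 2.552, -58.090 + 2.366] = [-60.642, -55.724]. RSS = √0.778160 = 0.882.

nominal=-58.090 wc=[-60.642,-55.724] rss=0.882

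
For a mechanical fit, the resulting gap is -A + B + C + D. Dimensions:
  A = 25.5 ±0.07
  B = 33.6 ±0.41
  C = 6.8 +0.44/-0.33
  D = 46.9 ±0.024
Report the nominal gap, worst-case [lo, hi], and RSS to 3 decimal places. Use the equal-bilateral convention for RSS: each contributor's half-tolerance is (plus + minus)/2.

nominal=61.800 wc=[60.966,62.744] rss=0.567

Stack each dimension's contribution:
  -A: nom -25.500 → Σnom=-25.500; wc +0.070/-0.070 → slack +0.070/-0.070; half-tol=0.070, Σhalf²=0.004900
  +B: nom +33.600 → Σnom=8.100; wc +0.410/-0.410 → slack +0.480/-0.480; half-tol=0.410, Σhalf²=0.173000
  +C: nom +6.800 → Σnom=14.900; wc +0.440/-0.330 → slack +0.920/-0.810; half-tol=0.385, Σhalf²=0.321225
  +D: nom +46.900 → Σnom=61.800; wc +0.024/-0.024 → slack +0.944/-0.834; half-tol=0.024, Σhalf²=0.321801
Nominal = 61.800. Worst-case = [61.800 - 0.834, 61.800 + 0.944] = [60.966, 62.744]. RSS = √0.321801 = 0.567.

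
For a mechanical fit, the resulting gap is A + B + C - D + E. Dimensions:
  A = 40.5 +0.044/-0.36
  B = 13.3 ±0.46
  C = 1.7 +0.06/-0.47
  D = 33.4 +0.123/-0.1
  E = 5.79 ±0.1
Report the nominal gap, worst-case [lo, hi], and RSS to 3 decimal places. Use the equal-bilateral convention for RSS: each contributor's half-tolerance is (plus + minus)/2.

nominal=27.890 wc=[26.377,28.654] rss=0.587

Stack each dimension's contribution:
  +A: nom +40.500 → Σnom=40.500; wc +0.044/-0.360 → slack +0.044/-0.360; half-tol=0.202, Σhalf²=0.040804
  +B: nom +13.300 → Σnom=53.800; wc +0.460/-0.460 → slack +0.504/-0.820; half-tol=0.460, Σhalf²=0.252404
  +C: nom +1.700 → Σnom=55.500; wc +0.060/-0.470 → slack +0.564/-1.290; half-tol=0.265, Σhalf²=0.322629
  -D: nom -33.400 → Σnom=22.100; wc +0.100/-0.123 → slack +0.664/-1.413; half-tol=0.112, Σhalf²=0.335061
  +E: nom +5.790 → Σnom=27.890; wc +0.100/-0.100 → slack +0.764/-1.513; half-tol=0.100, Σhalf²=0.345061
Nominal = 27.890. Worst-case = [27.890 - 1.513, 27.890 + 0.764] = [26.377, 28.654]. RSS = √0.345061 = 0.587.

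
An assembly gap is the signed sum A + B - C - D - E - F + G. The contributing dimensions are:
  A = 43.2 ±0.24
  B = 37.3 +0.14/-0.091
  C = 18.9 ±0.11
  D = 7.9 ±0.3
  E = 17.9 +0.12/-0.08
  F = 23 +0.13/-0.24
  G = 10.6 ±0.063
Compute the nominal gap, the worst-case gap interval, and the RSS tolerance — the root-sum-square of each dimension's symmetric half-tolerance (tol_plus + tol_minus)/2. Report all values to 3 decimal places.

Stack each dimension's contribution:
  +A: nom +43.200 → Σnom=43.200; wc +0.240/-0.240 → slack +0.240/-0.240; half-tol=0.240, Σhalf²=0.057600
  +B: nom +37.300 → Σnom=80.500; wc +0.140/-0.091 → slack +0.380/-0.331; half-tol=0.116, Σhalf²=0.070940
  -C: nom -18.900 → Σnom=61.600; wc +0.110/-0.110 → slack +0.490/-0.441; half-tol=0.110, Σhalf²=0.083040
  -D: nom -7.900 → Σnom=53.700; wc +0.300/-0.300 → slack +0.790/-0.741; half-tol=0.300, Σhalf²=0.173040
  -E: nom -17.900 → Σnom=35.800; wc +0.080/-0.120 → slack +0.870/-0.861; half-tol=0.100, Σhalf²=0.183040
  -F: nom -23.000 → Σnom=12.800; wc +0.240/-0.130 → slack +1.110/-0.991; half-tol=0.185, Σhalf²=0.217265
  +G: nom +10.600 → Σnom=23.400; wc +0.063/-0.063 → slack +1.173/-1.054; half-tol=0.063, Σhalf²=0.221234
Nominal = 23.400. Worst-case = [23.400 - 1.054, 23.400 + 1.173] = [22.346, 24.573]. RSS = √0.221234 = 0.470.

nominal=23.400 wc=[22.346,24.573] rss=0.470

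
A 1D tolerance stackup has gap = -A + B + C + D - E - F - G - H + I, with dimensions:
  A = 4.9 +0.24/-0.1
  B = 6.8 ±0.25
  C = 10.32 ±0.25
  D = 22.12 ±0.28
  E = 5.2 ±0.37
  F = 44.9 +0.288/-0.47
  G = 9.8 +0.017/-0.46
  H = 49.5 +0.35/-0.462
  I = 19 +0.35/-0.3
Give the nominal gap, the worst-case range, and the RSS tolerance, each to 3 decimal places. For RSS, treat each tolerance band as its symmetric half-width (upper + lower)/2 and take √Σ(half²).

Stack each dimension's contribution:
  -A: nom -4.900 → Σnom=-4.900; wc +0.100/-0.240 → slack +0.100/-0.240; half-tol=0.170, Σhalf²=0.028900
  +B: nom +6.800 → Σnom=1.900; wc +0.250/-0.250 → slack +0.350/-0.490; half-tol=0.250, Σhalf²=0.091400
  +C: nom +10.320 → Σnom=12.220; wc +0.250/-0.250 → slack +0.600/-0.740; half-tol=0.250, Σhalf²=0.153900
  +D: nom +22.120 → Σnom=34.340; wc +0.280/-0.280 → slack +0.880/-1.020; half-tol=0.280, Σhalf²=0.232300
  -E: nom -5.200 → Σnom=29.140; wc +0.370/-0.370 → slack +1.250/-1.390; half-tol=0.370, Σhalf²=0.369200
  -F: nom -44.900 → Σnom=-15.760; wc +0.470/-0.288 → slack +1.720/-1.678; half-tol=0.379, Σhalf²=0.512841
  -G: nom -9.800 → Σnom=-25.560; wc +0.460/-0.017 → slack +2.180/-1.695; half-tol=0.239, Σhalf²=0.569723
  -H: nom -49.500 → Σnom=-75.060; wc +0.462/-0.350 → slack +2.642/-2.045; half-tol=0.406, Σhalf²=0.734559
  +I: nom +19.000 → Σnom=-56.060; wc +0.350/-0.300 → slack +2.992/-2.345; half-tol=0.325, Σhalf²=0.840184
Nominal = -56.060. Worst-case = [-56.060 - 2.345, -56.060 + 2.992] = [-58.405, -53.068]. RSS = √0.840184 = 0.917.

nominal=-56.060 wc=[-58.405,-53.068] rss=0.917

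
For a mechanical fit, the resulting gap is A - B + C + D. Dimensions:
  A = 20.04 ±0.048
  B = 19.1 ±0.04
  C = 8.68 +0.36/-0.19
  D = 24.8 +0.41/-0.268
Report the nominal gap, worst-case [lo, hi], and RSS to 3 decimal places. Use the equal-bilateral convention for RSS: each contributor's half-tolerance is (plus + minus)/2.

nominal=34.420 wc=[33.874,35.278] rss=0.441

Stack each dimension's contribution:
  +A: nom +20.040 → Σnom=20.040; wc +0.048/-0.048 → slack +0.048/-0.048; half-tol=0.048, Σhalf²=0.002304
  -B: nom -19.100 → Σnom=0.940; wc +0.040/-0.040 → slack +0.088/-0.088; half-tol=0.040, Σhalf²=0.003904
  +C: nom +8.680 → Σnom=9.620; wc +0.360/-0.190 → slack +0.448/-0.278; half-tol=0.275, Σhalf²=0.079529
  +D: nom +24.800 → Σnom=34.420; wc +0.410/-0.268 → slack +0.858/-0.546; half-tol=0.339, Σhalf²=0.194450
Nominal = 34.420. Worst-case = [34.420 - 0.546, 34.420 + 0.858] = [33.874, 35.278]. RSS = √0.194450 = 0.441.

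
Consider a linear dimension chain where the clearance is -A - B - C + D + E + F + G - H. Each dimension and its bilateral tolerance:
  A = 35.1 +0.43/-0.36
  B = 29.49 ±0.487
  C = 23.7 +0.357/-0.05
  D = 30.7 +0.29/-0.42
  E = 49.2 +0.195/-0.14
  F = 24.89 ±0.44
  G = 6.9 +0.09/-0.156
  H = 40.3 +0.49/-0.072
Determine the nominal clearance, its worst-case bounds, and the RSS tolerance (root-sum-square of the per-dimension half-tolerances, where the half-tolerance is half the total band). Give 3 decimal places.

Stack each dimension's contribution:
  -A: nom -35.100 → Σnom=-35.100; wc +0.360/-0.430 → slack +0.360/-0.430; half-tol=0.395, Σhalf²=0.156025
  -B: nom -29.490 → Σnom=-64.590; wc +0.487/-0.487 → slack +0.847/-0.917; half-tol=0.487, Σhalf²=0.393194
  -C: nom -23.700 → Σnom=-88.290; wc +0.050/-0.357 → slack +0.897/-1.274; half-tol=0.203, Σhalf²=0.434606
  +D: nom +30.700 → Σnom=-57.590; wc +0.290/-0.420 → slack +1.187/-1.694; half-tol=0.355, Σhalf²=0.560631
  +E: nom +49.200 → Σnom=-8.390; wc +0.195/-0.140 → slack +1.382/-1.834; half-tol=0.168, Σhalf²=0.588688
  +F: nom +24.890 → Σnom=16.500; wc +0.440/-0.440 → slack +1.822/-2.274; half-tol=0.440, Σhalf²=0.782288
  +G: nom +6.900 → Σnom=23.400; wc +0.090/-0.156 → slack +1.912/-2.430; half-tol=0.123, Σhalf²=0.797416
  -H: nom -40.300 → Σnom=-16.900; wc +0.072/-0.490 → slack +1.984/-2.920; half-tol=0.281, Σhalf²=0.876377
Nominal = -16.900. Worst-case = [-16.900 - 2.920, -16.900 + 1.984] = [-19.820, -14.916]. RSS = √0.876377 = 0.936.

nominal=-16.900 wc=[-19.820,-14.916] rss=0.936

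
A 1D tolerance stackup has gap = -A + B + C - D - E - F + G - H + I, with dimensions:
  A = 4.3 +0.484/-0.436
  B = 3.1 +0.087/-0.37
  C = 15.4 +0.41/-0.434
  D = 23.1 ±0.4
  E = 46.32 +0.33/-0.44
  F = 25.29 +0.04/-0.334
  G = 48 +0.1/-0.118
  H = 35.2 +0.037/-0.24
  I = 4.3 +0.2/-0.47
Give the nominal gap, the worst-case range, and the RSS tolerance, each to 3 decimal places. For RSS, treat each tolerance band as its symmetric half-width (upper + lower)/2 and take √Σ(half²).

nominal=-63.410 wc=[-66.093,-60.763] rss=0.964

Stack each dimension's contribution:
  -A: nom -4.300 → Σnom=-4.300; wc +0.436/-0.484 → slack +0.436/-0.484; half-tol=0.460, Σhalf²=0.211600
  +B: nom +3.100 → Σnom=-1.200; wc +0.087/-0.370 → slack +0.523/-0.854; half-tol=0.228, Σhalf²=0.263812
  +C: nom +15.400 → Σnom=14.200; wc +0.410/-0.434 → slack +0.933/-1.288; half-tol=0.422, Σhalf²=0.441896
  -D: nom -23.100 → Σnom=-8.900; wc +0.400/-0.400 → slack +1.333/-1.688; half-tol=0.400, Σhalf²=0.601896
  -E: nom -46.320 → Σnom=-55.220; wc +0.440/-0.330 → slack +1.773/-2.018; half-tol=0.385, Σhalf²=0.750121
  -F: nom -25.290 → Σnom=-80.510; wc +0.334/-0.040 → slack +2.107/-2.058; half-tol=0.187, Σhalf²=0.785090
  +G: nom +48.000 → Σnom=-32.510; wc +0.100/-0.118 → slack +2.207/-2.176; half-tol=0.109, Σhalf²=0.796971
  -H: nom -35.200 → Σnom=-67.710; wc +0.240/-0.037 → slack +2.447/-2.213; half-tol=0.138, Σhalf²=0.816154
  +I: nom +4.300 → Σnom=-63.410; wc +0.200/-0.470 → slack +2.647/-2.683; half-tol=0.335, Σhalf²=0.928379
Nominal = -63.410. Worst-case = [-63.410 - 2.683, -63.410 + 2.647] = [-66.093, -60.763]. RSS = √0.928379 = 0.964.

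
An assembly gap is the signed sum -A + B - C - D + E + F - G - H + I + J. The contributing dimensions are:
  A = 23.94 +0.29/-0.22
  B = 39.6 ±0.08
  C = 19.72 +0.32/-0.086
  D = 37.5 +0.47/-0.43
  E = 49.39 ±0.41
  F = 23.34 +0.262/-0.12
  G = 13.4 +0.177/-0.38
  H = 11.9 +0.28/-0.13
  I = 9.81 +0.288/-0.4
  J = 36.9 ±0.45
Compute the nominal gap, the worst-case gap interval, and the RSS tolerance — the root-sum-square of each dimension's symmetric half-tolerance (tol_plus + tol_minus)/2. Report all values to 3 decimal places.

Stack each dimension's contribution:
  -A: nom -23.940 → Σnom=-23.940; wc +0.220/-0.290 → slack +0.220/-0.290; half-tol=0.255, Σhalf²=0.065025
  +B: nom +39.600 → Σnom=15.660; wc +0.080/-0.080 → slack +0.300/-0.370; half-tol=0.080, Σhalf²=0.071425
  -C: nom -19.720 → Σnom=-4.060; wc +0.086/-0.320 → slack +0.386/-0.690; half-tol=0.203, Σhalf²=0.112634
  -D: nom -37.500 → Σnom=-41.560; wc +0.430/-0.470 → slack +0.816/-1.160; half-tol=0.450, Σhalf²=0.315134
  +E: nom +49.390 → Σnom=7.830; wc +0.410/-0.410 → slack +1.226/-1.570; half-tol=0.410, Σhalf²=0.483234
  +F: nom +23.340 → Σnom=31.170; wc +0.262/-0.120 → slack +1.488/-1.690; half-tol=0.191, Σhalf²=0.519715
  -G: nom -13.400 → Σnom=17.770; wc +0.380/-0.177 → slack +1.868/-1.867; half-tol=0.278, Σhalf²=0.597277
  -H: nom -11.900 → Σnom=5.870; wc +0.130/-0.280 → slack +1.998/-2.147; half-tol=0.205, Σhalf²=0.639302
  +I: nom +9.810 → Σnom=15.680; wc +0.288/-0.400 → slack +2.286/-2.547; half-tol=0.344, Σhalf²=0.757638
  +J: nom +36.900 → Σnom=52.580; wc +0.450/-0.450 → slack +2.736/-2.997; half-tol=0.450, Σhalf²=0.960138
Nominal = 52.580. Worst-case = [52.580 - 2.997, 52.580 + 2.736] = [49.583, 55.316]. RSS = √0.960138 = 0.980.

nominal=52.580 wc=[49.583,55.316] rss=0.980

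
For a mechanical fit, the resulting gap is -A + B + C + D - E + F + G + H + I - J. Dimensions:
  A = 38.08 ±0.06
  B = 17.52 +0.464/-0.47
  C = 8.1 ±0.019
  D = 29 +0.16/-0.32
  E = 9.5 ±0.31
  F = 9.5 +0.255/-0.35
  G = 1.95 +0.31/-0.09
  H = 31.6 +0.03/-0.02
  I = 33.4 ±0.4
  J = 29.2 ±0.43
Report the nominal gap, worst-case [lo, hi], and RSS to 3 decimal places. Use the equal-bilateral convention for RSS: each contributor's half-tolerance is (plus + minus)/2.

Stack each dimension's contribution:
  -A: nom -38.080 → Σnom=-38.080; wc +0.060/-0.060 → slack +0.060/-0.060; half-tol=0.060, Σhalf²=0.003600
  +B: nom +17.520 → Σnom=-20.560; wc +0.464/-0.470 → slack +0.524/-0.530; half-tol=0.467, Σhalf²=0.221689
  +C: nom +8.100 → Σnom=-12.460; wc +0.019/-0.019 → slack +0.543/-0.549; half-tol=0.019, Σhalf²=0.222050
  +D: nom +29.000 → Σnom=16.540; wc +0.160/-0.320 → slack +0.703/-0.869; half-tol=0.240, Σhalf²=0.279650
  -E: nom -9.500 → Σnom=7.040; wc +0.310/-0.310 → slack +1.013/-1.179; half-tol=0.310, Σhalf²=0.375750
  +F: nom +9.500 → Σnom=16.540; wc +0.255/-0.350 → slack +1.268/-1.529; half-tol=0.302, Σhalf²=0.467256
  +G: nom +1.950 → Σnom=18.490; wc +0.310/-0.090 → slack +1.578/-1.619; half-tol=0.200, Σhalf²=0.507256
  +H: nom +31.600 → Σnom=50.090; wc +0.030/-0.020 → slack +1.608/-1.639; half-tol=0.025, Σhalf²=0.507881
  +I: nom +33.400 → Σnom=83.490; wc +0.400/-0.400 → slack +2.008/-2.039; half-tol=0.400, Σhalf²=0.667881
  -J: nom -29.200 → Σnom=54.290; wc +0.430/-0.430 → slack +2.438/-2.469; half-tol=0.430, Σhalf²=0.852781
Nominal = 54.290. Worst-case = [54.290 - 2.469, 54.290 + 2.438] = [51.821, 56.728]. RSS = √0.852781 = 0.923.

nominal=54.290 wc=[51.821,56.728] rss=0.923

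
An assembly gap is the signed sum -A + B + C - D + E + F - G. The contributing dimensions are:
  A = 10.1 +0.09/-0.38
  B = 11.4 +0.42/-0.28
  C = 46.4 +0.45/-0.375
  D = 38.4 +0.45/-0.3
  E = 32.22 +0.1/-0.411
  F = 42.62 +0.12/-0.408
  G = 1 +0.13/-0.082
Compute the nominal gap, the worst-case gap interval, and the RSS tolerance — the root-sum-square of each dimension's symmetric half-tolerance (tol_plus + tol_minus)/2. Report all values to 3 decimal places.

nominal=83.140 wc=[80.996,84.992] rss=0.797

Stack each dimension's contribution:
  -A: nom -10.100 → Σnom=-10.100; wc +0.380/-0.090 → slack +0.380/-0.090; half-tol=0.235, Σhalf²=0.055225
  +B: nom +11.400 → Σnom=1.300; wc +0.420/-0.280 → slack +0.800/-0.370; half-tol=0.350, Σhalf²=0.177725
  +C: nom +46.400 → Σnom=47.700; wc +0.450/-0.375 → slack +1.250/-0.745; half-tol=0.412, Σhalf²=0.347881
  -D: nom -38.400 → Σnom=9.300; wc +0.300/-0.450 → slack +1.550/-1.195; half-tol=0.375, Σhalf²=0.488506
  +E: nom +32.220 → Σnom=41.520; wc +0.100/-0.411 → slack +1.650/-1.606; half-tol=0.256, Σhalf²=0.553786
  +F: nom +42.620 → Σnom=84.140; wc +0.120/-0.408 → slack +1.770/-2.014; half-tol=0.264, Σhalf²=0.623482
  -G: nom -1.000 → Σnom=83.140; wc +0.082/-0.130 → slack +1.852/-2.144; half-tol=0.106, Σhalf²=0.634718
Nominal = 83.140. Worst-case = [83.140 - 2.144, 83.140 + 1.852] = [80.996, 84.992]. RSS = √0.634718 = 0.797.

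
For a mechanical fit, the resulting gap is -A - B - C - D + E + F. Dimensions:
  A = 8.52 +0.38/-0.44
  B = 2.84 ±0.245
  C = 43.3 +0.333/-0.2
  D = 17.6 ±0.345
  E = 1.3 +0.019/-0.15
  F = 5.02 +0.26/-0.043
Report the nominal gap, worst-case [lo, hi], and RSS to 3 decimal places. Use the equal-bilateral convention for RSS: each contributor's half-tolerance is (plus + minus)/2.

nominal=-65.940 wc=[-67.436,-64.431] rss=0.670

Stack each dimension's contribution:
  -A: nom -8.520 → Σnom=-8.520; wc +0.440/-0.380 → slack +0.440/-0.380; half-tol=0.410, Σhalf²=0.168100
  -B: nom -2.840 → Σnom=-11.360; wc +0.245/-0.245 → slack +0.685/-0.625; half-tol=0.245, Σhalf²=0.228125
  -C: nom -43.300 → Σnom=-54.660; wc +0.200/-0.333 → slack +0.885/-0.958; half-tol=0.267, Σhalf²=0.299147
  -D: nom -17.600 → Σnom=-72.260; wc +0.345/-0.345 → slack +1.230/-1.303; half-tol=0.345, Σhalf²=0.418172
  +E: nom +1.300 → Σnom=-70.960; wc +0.019/-0.150 → slack +1.249/-1.453; half-tol=0.084, Σhalf²=0.425313
  +F: nom +5.020 → Σnom=-65.940; wc +0.260/-0.043 → slack +1.509/-1.496; half-tol=0.151, Σhalf²=0.448265
Nominal = -65.940. Worst-case = [-65.940 - 1.496, -65.940 + 1.509] = [-67.436, -64.431]. RSS = √0.448265 = 0.670.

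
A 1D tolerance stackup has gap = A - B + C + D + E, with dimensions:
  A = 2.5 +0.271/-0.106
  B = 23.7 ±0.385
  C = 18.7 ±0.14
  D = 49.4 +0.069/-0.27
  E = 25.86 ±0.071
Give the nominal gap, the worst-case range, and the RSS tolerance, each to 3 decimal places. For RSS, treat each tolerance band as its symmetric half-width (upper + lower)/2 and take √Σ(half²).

Stack each dimension's contribution:
  +A: nom +2.500 → Σnom=2.500; wc +0.271/-0.106 → slack +0.271/-0.106; half-tol=0.189, Σhalf²=0.035532
  -B: nom -23.700 → Σnom=-21.200; wc +0.385/-0.385 → slack +0.656/-0.491; half-tol=0.385, Σhalf²=0.183757
  +C: nom +18.700 → Σnom=-2.500; wc +0.140/-0.140 → slack +0.796/-0.631; half-tol=0.140, Σhalf²=0.203357
  +D: nom +49.400 → Σnom=46.900; wc +0.069/-0.270 → slack +0.865/-0.901; half-tol=0.170, Σhalf²=0.232088
  +E: nom +25.860 → Σnom=72.760; wc +0.071/-0.071 → slack +0.936/-0.972; half-tol=0.071, Σhalf²=0.237128
Nominal = 72.760. Worst-case = [72.760 - 0.972, 72.760 + 0.936] = [71.788, 73.696]. RSS = √0.237128 = 0.487.

nominal=72.760 wc=[71.788,73.696] rss=0.487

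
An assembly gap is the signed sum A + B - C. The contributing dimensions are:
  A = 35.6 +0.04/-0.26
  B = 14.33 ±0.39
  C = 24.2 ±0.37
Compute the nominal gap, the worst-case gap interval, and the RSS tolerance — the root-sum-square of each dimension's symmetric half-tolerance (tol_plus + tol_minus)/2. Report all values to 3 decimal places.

nominal=25.730 wc=[24.710,26.530] rss=0.558

Stack each dimension's contribution:
  +A: nom +35.600 → Σnom=35.600; wc +0.040/-0.260 → slack +0.040/-0.260; half-tol=0.150, Σhalf²=0.022500
  +B: nom +14.330 → Σnom=49.930; wc +0.390/-0.390 → slack +0.430/-0.650; half-tol=0.390, Σhalf²=0.174600
  -C: nom -24.200 → Σnom=25.730; wc +0.370/-0.370 → slack +0.800/-1.020; half-tol=0.370, Σhalf²=0.311500
Nominal = 25.730. Worst-case = [25.730 - 1.020, 25.730 + 0.800] = [24.710, 26.530]. RSS = √0.311500 = 0.558.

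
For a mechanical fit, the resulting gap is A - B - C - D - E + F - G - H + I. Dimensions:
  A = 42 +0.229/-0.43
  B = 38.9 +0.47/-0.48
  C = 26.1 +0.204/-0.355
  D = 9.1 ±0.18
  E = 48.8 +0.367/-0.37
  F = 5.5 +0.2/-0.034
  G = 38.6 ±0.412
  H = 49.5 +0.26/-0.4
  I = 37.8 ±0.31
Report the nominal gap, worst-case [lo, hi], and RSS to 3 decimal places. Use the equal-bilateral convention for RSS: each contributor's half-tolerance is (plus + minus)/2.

Stack each dimension's contribution:
  +A: nom +42.000 → Σnom=42.000; wc +0.229/-0.430 → slack +0.229/-0.430; half-tol=0.330, Σhalf²=0.108570
  -B: nom -38.900 → Σnom=3.100; wc +0.480/-0.470 → slack +0.709/-0.900; half-tol=0.475, Σhalf²=0.334195
  -C: nom -26.100 → Σnom=-23.000; wc +0.355/-0.204 → slack +1.064/-1.104; half-tol=0.279, Σhalf²=0.412316
  -D: nom -9.100 → Σnom=-32.100; wc +0.180/-0.180 → slack +1.244/-1.284; half-tol=0.180, Σhalf²=0.444715
  -E: nom -48.800 → Σnom=-80.900; wc +0.370/-0.367 → slack +1.614/-1.651; half-tol=0.368, Σhalf²=0.580508
  +F: nom +5.500 → Σnom=-75.400; wc +0.200/-0.034 → slack +1.814/-1.685; half-tol=0.117, Σhalf²=0.594197
  -G: nom -38.600 → Σnom=-114.000; wc +0.412/-0.412 → slack +2.226/-2.097; half-tol=0.412, Σhalf²=0.763941
  -H: nom -49.500 → Σnom=-163.500; wc +0.400/-0.260 → slack +2.626/-2.357; half-tol=0.330, Σhalf²=0.872841
  +I: nom +37.800 → Σnom=-125.700; wc +0.310/-0.310 → slack +2.936/-2.667; half-tol=0.310, Σhalf²=0.968941
Nominal = -125.700. Worst-case = [-125.700 - 2.667, -125.700 + 2.936] = [-128.367, -122.764]. RSS = √0.968941 = 0.984.

nominal=-125.700 wc=[-128.367,-122.764] rss=0.984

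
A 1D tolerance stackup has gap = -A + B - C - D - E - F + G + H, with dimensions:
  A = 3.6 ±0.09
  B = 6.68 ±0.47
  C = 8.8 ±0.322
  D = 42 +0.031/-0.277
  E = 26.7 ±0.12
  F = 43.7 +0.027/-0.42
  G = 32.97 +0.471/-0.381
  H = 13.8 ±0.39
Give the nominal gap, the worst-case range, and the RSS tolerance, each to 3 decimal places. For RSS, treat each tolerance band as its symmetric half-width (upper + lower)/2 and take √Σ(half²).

nominal=-71.350 wc=[-73.181,-68.790] rss=0.869

Stack each dimension's contribution:
  -A: nom -3.600 → Σnom=-3.600; wc +0.090/-0.090 → slack +0.090/-0.090; half-tol=0.090, Σhalf²=0.008100
  +B: nom +6.680 → Σnom=3.080; wc +0.470/-0.470 → slack +0.560/-0.560; half-tol=0.470, Σhalf²=0.229000
  -C: nom -8.800 → Σnom=-5.720; wc +0.322/-0.322 → slack +0.882/-0.882; half-tol=0.322, Σhalf²=0.332684
  -D: nom -42.000 → Σnom=-47.720; wc +0.277/-0.031 → slack +1.159/-0.913; half-tol=0.154, Σhalf²=0.356400
  -E: nom -26.700 → Σnom=-74.420; wc +0.120/-0.120 → slack +1.279/-1.033; half-tol=0.120, Σhalf²=0.370800
  -F: nom -43.700 → Σnom=-118.120; wc +0.420/-0.027 → slack +1.699/-1.060; half-tol=0.224, Σhalf²=0.420752
  +G: nom +32.970 → Σnom=-85.150; wc +0.471/-0.381 → slack +2.170/-1.441; half-tol=0.426, Σhalf²=0.602228
  +H: nom +13.800 → Σnom=-71.350; wc +0.390/-0.390 → slack +2.560/-1.831; half-tol=0.390, Σhalf²=0.754328
Nominal = -71.350. Worst-case = [-71.350 - 1.831, -71.350 + 2.560] = [-73.181, -68.790]. RSS = √0.754328 = 0.869.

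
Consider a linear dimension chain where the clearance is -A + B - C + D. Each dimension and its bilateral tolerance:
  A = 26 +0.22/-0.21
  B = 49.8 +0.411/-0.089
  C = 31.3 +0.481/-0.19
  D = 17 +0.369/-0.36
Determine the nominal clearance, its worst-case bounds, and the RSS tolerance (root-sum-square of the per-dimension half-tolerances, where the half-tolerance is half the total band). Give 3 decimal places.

nominal=9.500 wc=[8.350,10.680] rss=0.595

Stack each dimension's contribution:
  -A: nom -26.000 → Σnom=-26.000; wc +0.210/-0.220 → slack +0.210/-0.220; half-tol=0.215, Σhalf²=0.046225
  +B: nom +49.800 → Σnom=23.800; wc +0.411/-0.089 → slack +0.621/-0.309; half-tol=0.250, Σhalf²=0.108725
  -C: nom -31.300 → Σnom=-7.500; wc +0.190/-0.481 → slack +0.811/-0.790; half-tol=0.336, Σhalf²=0.221285
  +D: nom +17.000 → Σnom=9.500; wc +0.369/-0.360 → slack +1.180/-1.150; half-tol=0.364, Σhalf²=0.354146
Nominal = 9.500. Worst-case = [9.500 - 1.150, 9.500 + 1.180] = [8.350, 10.680]. RSS = √0.354146 = 0.595.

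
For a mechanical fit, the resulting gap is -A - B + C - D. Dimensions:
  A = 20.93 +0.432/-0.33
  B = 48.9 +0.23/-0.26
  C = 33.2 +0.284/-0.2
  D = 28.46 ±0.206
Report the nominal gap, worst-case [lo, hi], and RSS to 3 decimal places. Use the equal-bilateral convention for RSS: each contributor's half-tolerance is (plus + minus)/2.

nominal=-65.090 wc=[-66.158,-64.010] rss=0.553

Stack each dimension's contribution:
  -A: nom -20.930 → Σnom=-20.930; wc +0.330/-0.432 → slack +0.330/-0.432; half-tol=0.381, Σhalf²=0.145161
  -B: nom -48.900 → Σnom=-69.830; wc +0.260/-0.230 → slack +0.590/-0.662; half-tol=0.245, Σhalf²=0.205186
  +C: nom +33.200 → Σnom=-36.630; wc +0.284/-0.200 → slack +0.874/-0.862; half-tol=0.242, Σhalf²=0.263750
  -D: nom -28.460 → Σnom=-65.090; wc +0.206/-0.206 → slack +1.080/-1.068; half-tol=0.206, Σhalf²=0.306186
Nominal = -65.090. Worst-case = [-65.090 - 1.068, -65.090 + 1.080] = [-66.158, -64.010]. RSS = √0.306186 = 0.553.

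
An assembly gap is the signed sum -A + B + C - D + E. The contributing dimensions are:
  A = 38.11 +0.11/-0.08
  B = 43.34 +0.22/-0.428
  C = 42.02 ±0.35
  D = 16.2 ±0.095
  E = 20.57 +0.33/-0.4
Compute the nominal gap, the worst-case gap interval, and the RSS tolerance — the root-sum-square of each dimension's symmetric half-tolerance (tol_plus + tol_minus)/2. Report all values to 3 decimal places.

Stack each dimension's contribution:
  -A: nom -38.110 → Σnom=-38.110; wc +0.080/-0.110 → slack +0.080/-0.110; half-tol=0.095, Σhalf²=0.009025
  +B: nom +43.340 → Σnom=5.230; wc +0.220/-0.428 → slack +0.300/-0.538; half-tol=0.324, Σhalf²=0.114001
  +C: nom +42.020 → Σnom=47.250; wc +0.350/-0.350 → slack +0.650/-0.888; half-tol=0.350, Σhalf²=0.236501
  -D: nom -16.200 → Σnom=31.050; wc +0.095/-0.095 → slack +0.745/-0.983; half-tol=0.095, Σhalf²=0.245526
  +E: nom +20.570 → Σnom=51.620; wc +0.330/-0.400 → slack +1.075/-1.383; half-tol=0.365, Σhalf²=0.378751
Nominal = 51.620. Worst-case = [51.620 - 1.383, 51.620 + 1.075] = [50.237, 52.695]. RSS = √0.378751 = 0.615.

nominal=51.620 wc=[50.237,52.695] rss=0.615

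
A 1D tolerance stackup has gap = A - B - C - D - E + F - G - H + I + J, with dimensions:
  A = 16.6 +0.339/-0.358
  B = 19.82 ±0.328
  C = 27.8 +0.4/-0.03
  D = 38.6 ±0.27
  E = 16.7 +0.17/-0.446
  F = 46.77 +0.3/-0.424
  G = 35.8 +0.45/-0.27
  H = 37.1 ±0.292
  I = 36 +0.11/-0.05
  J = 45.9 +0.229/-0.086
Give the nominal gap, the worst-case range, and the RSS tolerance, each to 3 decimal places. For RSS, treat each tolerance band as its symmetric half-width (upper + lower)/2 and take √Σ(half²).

Stack each dimension's contribution:
  +A: nom +16.600 → Σnom=16.600; wc +0.339/-0.358 → slack +0.339/-0.358; half-tol=0.349, Σhalf²=0.121452
  -B: nom -19.820 → Σnom=-3.220; wc +0.328/-0.328 → slack +0.667/-0.686; half-tol=0.328, Σhalf²=0.229036
  -C: nom -27.800 → Σnom=-31.020; wc +0.030/-0.400 → slack +0.697/-1.086; half-tol=0.215, Σhalf²=0.275261
  -D: nom -38.600 → Σnom=-69.620; wc +0.270/-0.270 → slack +0.967/-1.356; half-tol=0.270, Σhalf²=0.348161
  -E: nom -16.700 → Σnom=-86.320; wc +0.446/-0.170 → slack +1.413/-1.526; half-tol=0.308, Σhalf²=0.443025
  +F: nom +46.770 → Σnom=-39.550; wc +0.300/-0.424 → slack +1.713/-1.950; half-tol=0.362, Σhalf²=0.574069
  -G: nom -35.800 → Σnom=-75.350; wc +0.270/-0.450 → slack +1.983/-2.400; half-tol=0.360, Σhalf²=0.703669
  -H: nom -37.100 → Σnom=-112.450; wc +0.292/-0.292 → slack +2.275/-2.692; half-tol=0.292, Σhalf²=0.788933
  +I: nom +36.000 → Σnom=-76.450; wc +0.110/-0.050 → slack +2.385/-2.742; half-tol=0.080, Σhalf²=0.795333
  +J: nom +45.900 → Σnom=-30.550; wc +0.229/-0.086 → slack +2.614/-2.828; half-tol=0.158, Σhalf²=0.820140
Nominal = -30.550. Worst-case = [-30.550 - 2.828, -30.550 + 2.614] = [-33.378, -27.936]. RSS = √0.820140 = 0.906.

nominal=-30.550 wc=[-33.378,-27.936] rss=0.906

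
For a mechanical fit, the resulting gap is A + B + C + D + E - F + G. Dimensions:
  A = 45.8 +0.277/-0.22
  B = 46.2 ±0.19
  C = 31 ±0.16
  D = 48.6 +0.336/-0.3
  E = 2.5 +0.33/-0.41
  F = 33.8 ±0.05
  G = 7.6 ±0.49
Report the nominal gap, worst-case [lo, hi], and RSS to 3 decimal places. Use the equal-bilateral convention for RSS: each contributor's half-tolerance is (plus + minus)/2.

nominal=147.900 wc=[146.080,149.733] rss=0.777

Stack each dimension's contribution:
  +A: nom +45.800 → Σnom=45.800; wc +0.277/-0.220 → slack +0.277/-0.220; half-tol=0.248, Σhalf²=0.061752
  +B: nom +46.200 → Σnom=92.000; wc +0.190/-0.190 → slack +0.467/-0.410; half-tol=0.190, Σhalf²=0.097852
  +C: nom +31.000 → Σnom=123.000; wc +0.160/-0.160 → slack +0.627/-0.570; half-tol=0.160, Σhalf²=0.123452
  +D: nom +48.600 → Σnom=171.600; wc +0.336/-0.300 → slack +0.963/-0.870; half-tol=0.318, Σhalf²=0.224576
  +E: nom +2.500 → Σnom=174.100; wc +0.330/-0.410 → slack +1.293/-1.280; half-tol=0.370, Σhalf²=0.361476
  -F: nom -33.800 → Σnom=140.300; wc +0.050/-0.050 → slack +1.343/-1.330; half-tol=0.050, Σhalf²=0.363976
  +G: nom +7.600 → Σnom=147.900; wc +0.490/-0.490 → slack +1.833/-1.820; half-tol=0.490, Σhalf²=0.604076
Nominal = 147.900. Worst-case = [147.900 - 1.820, 147.900 + 1.833] = [146.080, 149.733]. RSS = √0.604076 = 0.777.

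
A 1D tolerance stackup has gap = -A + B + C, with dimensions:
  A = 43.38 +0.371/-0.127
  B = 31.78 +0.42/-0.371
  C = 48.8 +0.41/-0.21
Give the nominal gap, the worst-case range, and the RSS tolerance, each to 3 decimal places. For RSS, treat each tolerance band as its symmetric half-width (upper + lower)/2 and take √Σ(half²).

nominal=37.200 wc=[36.248,38.157] rss=0.561

Stack each dimension's contribution:
  -A: nom -43.380 → Σnom=-43.380; wc +0.127/-0.371 → slack +0.127/-0.371; half-tol=0.249, Σhalf²=0.062001
  +B: nom +31.780 → Σnom=-11.600; wc +0.420/-0.371 → slack +0.547/-0.742; half-tol=0.395, Σhalf²=0.218421
  +C: nom +48.800 → Σnom=37.200; wc +0.410/-0.210 → slack +0.957/-0.952; half-tol=0.310, Σhalf²=0.314521
Nominal = 37.200. Worst-case = [37.200 - 0.952, 37.200 + 0.957] = [36.248, 38.157]. RSS = √0.314521 = 0.561.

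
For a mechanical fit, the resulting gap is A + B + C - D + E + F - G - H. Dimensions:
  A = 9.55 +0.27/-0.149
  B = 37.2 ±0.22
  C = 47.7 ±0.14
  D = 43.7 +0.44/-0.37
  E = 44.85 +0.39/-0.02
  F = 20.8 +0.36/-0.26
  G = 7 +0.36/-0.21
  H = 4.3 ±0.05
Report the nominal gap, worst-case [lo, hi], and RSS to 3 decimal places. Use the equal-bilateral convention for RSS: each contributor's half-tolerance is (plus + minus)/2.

Stack each dimension's contribution:
  +A: nom +9.550 → Σnom=9.550; wc +0.270/-0.149 → slack +0.270/-0.149; half-tol=0.210, Σhalf²=0.043890
  +B: nom +37.200 → Σnom=46.750; wc +0.220/-0.220 → slack +0.490/-0.369; half-tol=0.220, Σhalf²=0.092290
  +C: nom +47.700 → Σnom=94.450; wc +0.140/-0.140 → slack +0.630/-0.509; half-tol=0.140, Σhalf²=0.111890
  -D: nom -43.700 → Σnom=50.750; wc +0.370/-0.440 → slack +1.000/-0.949; half-tol=0.405, Σhalf²=0.275915
  +E: nom +44.850 → Σnom=95.600; wc +0.390/-0.020 → slack +1.390/-0.969; half-tol=0.205, Σhalf²=0.317940
  +F: nom +20.800 → Σnom=116.400; wc +0.360/-0.260 → slack +1.750/-1.229; half-tol=0.310, Σhalf²=0.414040
  -G: nom -7.000 → Σnom=109.400; wc +0.210/-0.360 → slack +1.960/-1.589; half-tol=0.285, Σhalf²=0.495265
  -H: nom -4.300 → Σnom=105.100; wc +0.050/-0.050 → slack +2.010/-1.639; half-tol=0.050, Σhalf²=0.497765
Nominal = 105.100. Worst-case = [105.100 - 1.639, 105.100 + 2.010] = [103.461, 107.110]. RSS = √0.497765 = 0.706.

nominal=105.100 wc=[103.461,107.110] rss=0.706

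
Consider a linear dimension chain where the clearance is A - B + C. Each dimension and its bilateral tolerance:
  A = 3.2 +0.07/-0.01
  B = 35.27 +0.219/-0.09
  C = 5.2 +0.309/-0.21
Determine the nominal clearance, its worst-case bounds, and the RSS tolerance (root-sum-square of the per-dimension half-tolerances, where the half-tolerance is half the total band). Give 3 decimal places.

nominal=-26.870 wc=[-27.309,-26.401] rss=0.305

Stack each dimension's contribution:
  +A: nom +3.200 → Σnom=3.200; wc +0.070/-0.010 → slack +0.070/-0.010; half-tol=0.040, Σhalf²=0.001600
  -B: nom -35.270 → Σnom=-32.070; wc +0.090/-0.219 → slack +0.160/-0.229; half-tol=0.154, Σhalf²=0.025470
  +C: nom +5.200 → Σnom=-26.870; wc +0.309/-0.210 → slack +0.469/-0.439; half-tol=0.260, Σhalf²=0.092811
Nominal = -26.870. Worst-case = [-26.870 - 0.439, -26.870 + 0.469] = [-27.309, -26.401]. RSS = √0.092811 = 0.305.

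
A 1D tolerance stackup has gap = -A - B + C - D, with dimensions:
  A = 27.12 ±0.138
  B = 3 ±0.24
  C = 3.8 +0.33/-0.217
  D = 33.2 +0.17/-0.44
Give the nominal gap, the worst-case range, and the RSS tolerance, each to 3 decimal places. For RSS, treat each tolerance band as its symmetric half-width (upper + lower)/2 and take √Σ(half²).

Stack each dimension's contribution:
  -A: nom -27.120 → Σnom=-27.120; wc +0.138/-0.138 → slack +0.138/-0.138; half-tol=0.138, Σhalf²=0.019044
  -B: nom -3.000 → Σnom=-30.120; wc +0.240/-0.240 → slack +0.378/-0.378; half-tol=0.240, Σhalf²=0.076644
  +C: nom +3.800 → Σnom=-26.320; wc +0.330/-0.217 → slack +0.708/-0.595; half-tol=0.274, Σhalf²=0.151446
  -D: nom -33.200 → Σnom=-59.520; wc +0.440/-0.170 → slack +1.148/-0.765; half-tol=0.305, Σhalf²=0.244471
Nominal = -59.520. Worst-case = [-59.520 - 0.765, -59.520 + 1.148] = [-60.285, -58.372]. RSS = √0.244471 = 0.494.

nominal=-59.520 wc=[-60.285,-58.372] rss=0.494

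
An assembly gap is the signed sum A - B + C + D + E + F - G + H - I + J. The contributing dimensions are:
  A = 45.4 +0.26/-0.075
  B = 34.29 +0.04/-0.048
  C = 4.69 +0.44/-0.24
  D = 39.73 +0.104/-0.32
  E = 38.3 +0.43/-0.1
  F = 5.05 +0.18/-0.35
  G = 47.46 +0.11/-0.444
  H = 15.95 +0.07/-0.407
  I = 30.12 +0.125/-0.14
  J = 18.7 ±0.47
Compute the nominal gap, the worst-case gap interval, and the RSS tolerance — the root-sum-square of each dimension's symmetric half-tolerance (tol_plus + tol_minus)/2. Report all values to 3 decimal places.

Stack each dimension's contribution:
  +A: nom +45.400 → Σnom=45.400; wc +0.260/-0.075 → slack +0.260/-0.075; half-tol=0.168, Σhalf²=0.028056
  -B: nom -34.290 → Σnom=11.110; wc +0.048/-0.040 → slack +0.308/-0.115; half-tol=0.044, Σhalf²=0.029992
  +C: nom +4.690 → Σnom=15.800; wc +0.440/-0.240 → slack +0.748/-0.355; half-tol=0.340, Σhalf²=0.145592
  +D: nom +39.730 → Σnom=55.530; wc +0.104/-0.320 → slack +0.852/-0.675; half-tol=0.212, Σhalf²=0.190536
  +E: nom +38.300 → Σnom=93.830; wc +0.430/-0.100 → slack +1.282/-0.775; half-tol=0.265, Σhalf²=0.260761
  +F: nom +5.050 → Σnom=98.880; wc +0.180/-0.350 → slack +1.462/-1.125; half-tol=0.265, Σhalf²=0.330986
  -G: nom -47.460 → Σnom=51.420; wc +0.444/-0.110 → slack +1.906/-1.235; half-tol=0.277, Σhalf²=0.407715
  +H: nom +15.950 → Σnom=67.370; wc +0.070/-0.407 → slack +1.976/-1.642; half-tol=0.238, Σhalf²=0.464597
  -I: nom -30.120 → Σnom=37.250; wc +0.140/-0.125 → slack +2.116/-1.767; half-tol=0.133, Σhalf²=0.482154
  +J: nom +18.700 → Σnom=55.950; wc +0.470/-0.470 → slack +2.586/-2.237; half-tol=0.470, Σhalf²=0.703054
Nominal = 55.950. Worst-case = [55.950 - 2.237, 55.950 + 2.586] = [53.713, 58.536]. RSS = √0.703054 = 0.838.

nominal=55.950 wc=[53.713,58.536] rss=0.838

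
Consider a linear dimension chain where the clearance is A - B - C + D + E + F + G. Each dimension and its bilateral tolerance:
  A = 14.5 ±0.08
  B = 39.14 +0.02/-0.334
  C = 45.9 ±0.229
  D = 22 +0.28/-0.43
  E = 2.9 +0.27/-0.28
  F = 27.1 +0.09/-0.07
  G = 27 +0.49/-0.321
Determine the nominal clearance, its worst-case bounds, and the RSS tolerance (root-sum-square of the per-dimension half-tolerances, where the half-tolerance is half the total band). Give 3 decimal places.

nominal=8.460 wc=[7.030,10.233] rss=0.680

Stack each dimension's contribution:
  +A: nom +14.500 → Σnom=14.500; wc +0.080/-0.080 → slack +0.080/-0.080; half-tol=0.080, Σhalf²=0.006400
  -B: nom -39.140 → Σnom=-24.640; wc +0.334/-0.020 → slack +0.414/-0.100; half-tol=0.177, Σhalf²=0.037729
  -C: nom -45.900 → Σnom=-70.540; wc +0.229/-0.229 → slack +0.643/-0.329; half-tol=0.229, Σhalf²=0.090170
  +D: nom +22.000 → Σnom=-48.540; wc +0.280/-0.430 → slack +0.923/-0.759; half-tol=0.355, Σhalf²=0.216195
  +E: nom +2.900 → Σnom=-45.640; wc +0.270/-0.280 → slack +1.193/-1.039; half-tol=0.275, Σhalf²=0.291820
  +F: nom +27.100 → Σnom=-18.540; wc +0.090/-0.070 → slack +1.283/-1.109; half-tol=0.080, Σhalf²=0.298220
  +G: nom +27.000 → Σnom=8.460; wc +0.490/-0.321 → slack +1.773/-1.430; half-tol=0.405, Σhalf²=0.462650
Nominal = 8.460. Worst-case = [8.460 - 1.430, 8.460 + 1.773] = [7.030, 10.233]. RSS = √0.462650 = 0.680.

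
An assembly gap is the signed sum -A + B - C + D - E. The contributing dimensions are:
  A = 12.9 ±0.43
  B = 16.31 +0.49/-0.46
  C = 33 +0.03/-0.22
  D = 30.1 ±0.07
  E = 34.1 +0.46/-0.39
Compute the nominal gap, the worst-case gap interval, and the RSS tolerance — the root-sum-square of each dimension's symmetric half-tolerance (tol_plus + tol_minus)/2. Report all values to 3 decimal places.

nominal=-33.590 wc=[-35.040,-31.990] rss=0.782

Stack each dimension's contribution:
  -A: nom -12.900 → Σnom=-12.900; wc +0.430/-0.430 → slack +0.430/-0.430; half-tol=0.430, Σhalf²=0.184900
  +B: nom +16.310 → Σnom=3.410; wc +0.490/-0.460 → slack +0.920/-0.890; half-tol=0.475, Σhalf²=0.410525
  -C: nom -33.000 → Σnom=-29.590; wc +0.220/-0.030 → slack +1.140/-0.920; half-tol=0.125, Σhalf²=0.426150
  +D: nom +30.100 → Σnom=0.510; wc +0.070/-0.070 → slack +1.210/-0.990; half-tol=0.070, Σhalf²=0.431050
  -E: nom -34.100 → Σnom=-33.590; wc +0.390/-0.460 → slack +1.600/-1.450; half-tol=0.425, Σhalf²=0.611675
Nominal = -33.590. Worst-case = [-33.590 - 1.450, -33.590 + 1.600] = [-35.040, -31.990]. RSS = √0.611675 = 0.782.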